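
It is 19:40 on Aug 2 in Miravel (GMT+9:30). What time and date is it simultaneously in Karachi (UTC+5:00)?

15:10 on Aug 2

Karachi is 4:30 behind Miravel.
Shift by the zone difference: 19:40 − 4:30 = 15:10 on Aug 2 in Karachi.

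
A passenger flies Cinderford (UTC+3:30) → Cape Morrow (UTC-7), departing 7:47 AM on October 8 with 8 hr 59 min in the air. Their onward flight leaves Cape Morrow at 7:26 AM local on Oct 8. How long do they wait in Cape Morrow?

Convert departure to UTC: 7:47 AM − 3:30 = 4:17 AM UTC on Oct 8.
Add 8 hours and 59 minutes flight time → 1:16 PM UTC.
Cape Morrow is UTC−7:00, so local arrival = 1:16 PM − 7:00 = 6:16 AM on Oct 8.
Layover = 7:26 AM − 6:16 AM = 1 hour 10 minutes.

1 hour 10 minutes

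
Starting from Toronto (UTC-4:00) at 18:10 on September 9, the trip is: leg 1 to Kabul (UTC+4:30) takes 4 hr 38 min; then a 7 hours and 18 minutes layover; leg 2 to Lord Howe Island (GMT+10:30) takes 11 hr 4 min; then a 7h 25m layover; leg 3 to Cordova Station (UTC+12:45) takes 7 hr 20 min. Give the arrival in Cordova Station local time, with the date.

Convert departure to UTC: 18:10 + 4:00 = 22:10 UTC on Sep 9.
Add 4 hours and 38 minutes leg 1 → 02:48 UTC (Sep 10).
Add 7 hours and 18 minutes layover in Kabul → 10:06 UTC.
Add 11 hours and 4 minutes leg 2 → 21:10 UTC.
Add 7 hours 25 minutes layover in Lord Howe Island → 04:35 UTC (Sep 11).
Add 7 hours and 20 minutes leg 3 → 11:55 UTC.
Cordova Station is UTC+12:45, so local arrival = 11:55 + 12:45 = 00:40 on Sep 12.

00:40 on Sep 12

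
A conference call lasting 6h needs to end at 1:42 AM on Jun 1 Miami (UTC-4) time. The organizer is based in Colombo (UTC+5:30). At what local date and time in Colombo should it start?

5:12 AM on June 1

Target end time in UTC: 1:42 AM + 4:00 = 5:42 AM on Jun 1.
Subtract 6 hours → start 11:42 PM UTC on May 31.
Colombo is UTC+5:30: 11:42 PM + 5:30 = 5:12 AM on Jun 1.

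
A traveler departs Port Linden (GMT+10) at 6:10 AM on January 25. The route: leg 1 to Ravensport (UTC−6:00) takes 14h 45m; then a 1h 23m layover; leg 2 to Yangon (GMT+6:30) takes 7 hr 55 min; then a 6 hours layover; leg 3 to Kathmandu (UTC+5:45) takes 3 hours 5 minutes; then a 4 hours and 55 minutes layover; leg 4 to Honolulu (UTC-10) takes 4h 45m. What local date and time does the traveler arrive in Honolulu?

4:58 AM on January 26

Convert departure to UTC: 6:10 AM − 10:00 = 8:10 PM UTC on Jan 24.
Add 14 hours and 45 minutes leg 1 → 10:55 AM UTC (Jan 25).
Add 1 hour and 23 minutes layover in Ravensport → 12:18 PM UTC.
Add 7 hours and 55 minutes leg 2 → 8:13 PM UTC.
Add 6 hours layover in Yangon → 2:13 AM UTC (Jan 26).
Add 3 hours and 5 minutes leg 3 → 5:18 AM UTC.
Add 4 hours 55 minutes layover in Kathmandu → 10:13 AM UTC.
Add 4 hours and 45 minutes leg 4 → 2:58 PM UTC.
Honolulu is UTC−10:00, so local arrival = 2:58 PM − 10:00 = 4:58 AM on Jan 26.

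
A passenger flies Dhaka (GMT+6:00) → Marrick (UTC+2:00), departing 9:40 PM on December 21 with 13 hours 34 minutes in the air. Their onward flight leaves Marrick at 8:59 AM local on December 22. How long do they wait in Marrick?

1 hour 45 minutes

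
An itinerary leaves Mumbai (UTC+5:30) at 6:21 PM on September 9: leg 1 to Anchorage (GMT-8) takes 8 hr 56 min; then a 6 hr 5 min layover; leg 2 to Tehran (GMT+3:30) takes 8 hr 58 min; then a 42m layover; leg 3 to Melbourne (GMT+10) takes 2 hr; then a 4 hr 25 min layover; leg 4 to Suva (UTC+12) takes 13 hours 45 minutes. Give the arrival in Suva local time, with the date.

Convert departure to UTC: 6:21 PM − 5:30 = 12:51 PM UTC on Sep 9.
Add 8 hours 56 minutes leg 1 → 9:47 PM UTC.
Add 6 hours 5 minutes layover in Anchorage → 3:52 AM UTC (Sep 10).
Add 8 hours 58 minutes leg 2 → 12:50 PM UTC.
Add 42 minutes layover in Tehran → 1:32 PM UTC.
Add 2 hours leg 3 → 3:32 PM UTC.
Add 4 hours 25 minutes layover in Melbourne → 7:57 PM UTC.
Add 13 hours 45 minutes leg 4 → 9:42 AM UTC (Sep 11).
Suva is UTC+12:00, so local arrival = 9:42 AM + 12:00 = 9:42 PM on Sep 11.

9:42 PM on September 11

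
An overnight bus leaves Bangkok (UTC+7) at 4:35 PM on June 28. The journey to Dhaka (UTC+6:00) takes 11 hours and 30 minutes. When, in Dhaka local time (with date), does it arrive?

3:05 AM on June 29

Dhaka is 1:00 behind Bangkok.
After 11 hours and 30 minutes it is 4:05 AM (Jun 29) in Bangkok.
Shift by the zone difference: 4:05 AM − 1:00 = 3:05 AM on Jun 29 in Dhaka.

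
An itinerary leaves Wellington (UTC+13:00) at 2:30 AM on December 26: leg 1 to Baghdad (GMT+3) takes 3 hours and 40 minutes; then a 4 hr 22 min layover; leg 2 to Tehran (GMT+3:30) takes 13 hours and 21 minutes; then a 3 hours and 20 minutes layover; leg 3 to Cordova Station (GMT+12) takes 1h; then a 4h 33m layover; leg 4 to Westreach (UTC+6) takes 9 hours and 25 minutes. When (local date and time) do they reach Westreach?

Convert departure to UTC: 2:30 AM − 13:00 = 1:30 PM UTC on Dec 25.
Add 3 hours 40 minutes leg 1 → 5:10 PM UTC.
Add 4 hours 22 minutes layover in Baghdad → 9:32 PM UTC.
Add 13 hours and 21 minutes leg 2 → 10:53 AM UTC (Dec 26).
Add 3 hours 20 minutes layover in Tehran → 2:13 PM UTC.
Add 1 hour leg 3 → 3:13 PM UTC.
Add 4 hours and 33 minutes layover in Cordova Station → 7:46 PM UTC.
Add 9 hours 25 minutes leg 4 → 5:11 AM UTC (Dec 27).
Westreach is UTC+6:00, so local arrival = 5:11 AM + 6:00 = 11:11 AM on Dec 27.

11:11 AM on December 27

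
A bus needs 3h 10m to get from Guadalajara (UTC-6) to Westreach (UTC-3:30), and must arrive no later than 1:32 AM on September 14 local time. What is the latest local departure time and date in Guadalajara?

7:52 PM on September 13

Target arrival in UTC: 1:32 AM + 3:30 = 5:02 AM on Sep 14.
Subtract 3 hours and 10 minutes → departure 1:52 AM UTC on Sep 14.
Guadalajara is UTC−6:00: 1:52 AM − 6:00 = 7:52 PM on Sep 13.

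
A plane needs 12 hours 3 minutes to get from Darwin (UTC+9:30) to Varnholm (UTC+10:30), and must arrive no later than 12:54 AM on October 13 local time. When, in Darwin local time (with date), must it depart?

11:51 AM on October 12

Target arrival in UTC: 12:54 AM − 10:30 = 2:24 PM on Oct 12.
Subtract 12 hours 3 minutes → departure 2:21 AM UTC on Oct 12.
Darwin is UTC+9:30: 2:21 AM + 9:30 = 11:51 AM on Oct 12.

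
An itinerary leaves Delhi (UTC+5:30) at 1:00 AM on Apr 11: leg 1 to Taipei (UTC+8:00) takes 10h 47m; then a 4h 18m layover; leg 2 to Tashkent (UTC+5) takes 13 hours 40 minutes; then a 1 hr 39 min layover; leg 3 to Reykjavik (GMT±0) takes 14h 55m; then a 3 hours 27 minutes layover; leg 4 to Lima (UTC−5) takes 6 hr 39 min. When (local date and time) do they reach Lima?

9:55 PM on April 12

Convert departure to UTC: 1:00 AM − 5:30 = 7:30 PM UTC on Apr 10.
Add 10 hours 47 minutes leg 1 → 6:17 AM UTC (Apr 11).
Add 4 hours and 18 minutes layover in Taipei → 10:35 AM UTC.
Add 13 hours 40 minutes leg 2 → 12:15 AM UTC (Apr 12).
Add 1 hour 39 minutes layover in Tashkent → 1:54 AM UTC.
Add 14 hours and 55 minutes leg 3 → 4:49 PM UTC.
Add 3 hours and 27 minutes layover in Reykjavik → 8:16 PM UTC.
Add 6 hours 39 minutes leg 4 → 2:55 AM UTC (Apr 13).
Lima is UTC−5:00, so local arrival = 2:55 AM − 5:00 = 9:55 PM on Apr 12.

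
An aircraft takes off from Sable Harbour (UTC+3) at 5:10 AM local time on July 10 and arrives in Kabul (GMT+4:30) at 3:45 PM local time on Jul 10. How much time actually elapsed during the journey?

9 hours 5 minutes

Departure in UTC: 5:10 AM − 3:00 = 2:10 AM on Jul 10.
Arrival in UTC: 3:45 PM − 4:30 = 11:15 AM on Jul 10.
Elapsed = 11:15 AM − 2:10 AM = 9 hours 5 minutes.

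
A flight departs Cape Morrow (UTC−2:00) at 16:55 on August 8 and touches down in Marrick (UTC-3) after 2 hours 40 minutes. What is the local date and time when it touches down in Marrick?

18:35 on Aug 8

Convert departure to UTC: 16:55 + 2:00 = 18:55 UTC on Aug 8.
Add 2 hours and 40 minutes travel time → 21:35 UTC.
Marrick is UTC−3:00, so local arrival = 21:35 − 3:00 = 18:35 on Aug 8.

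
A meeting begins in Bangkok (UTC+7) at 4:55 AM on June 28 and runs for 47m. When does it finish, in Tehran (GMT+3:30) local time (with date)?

2:12 AM on Jun 28

Convert start to UTC: 4:55 AM − 7:00 = 9:55 PM UTC on Jun 27.
Add 47 minutes duration → 10:42 PM UTC.
Tehran is UTC+3:30, so local end time = 10:42 PM + 3:30 = 2:12 AM on Jun 28.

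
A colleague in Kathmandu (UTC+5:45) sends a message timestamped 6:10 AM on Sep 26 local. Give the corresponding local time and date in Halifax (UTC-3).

In UTC: 6:10 AM − 5:45 = 12:25 AM on Sep 26.
Halifax is UTC−3:00: 12:25 AM − 3:00 = 9:25 PM on Sep 25.

9:25 PM on September 25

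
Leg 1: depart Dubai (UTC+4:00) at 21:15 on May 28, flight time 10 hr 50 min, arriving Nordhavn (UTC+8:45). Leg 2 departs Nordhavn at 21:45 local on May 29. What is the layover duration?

Convert departure to UTC: 21:15 − 4:00 = 17:15 UTC on May 28.
Add 10 hours 50 minutes flight time → 04:05 UTC (May 29).
Nordhavn is UTC+8:45, so local arrival = 04:05 + 8:45 = 12:50 on May 29.
Layover = 21:45 − 12:50 = 8 hours 55 minutes.

8 hours 55 minutes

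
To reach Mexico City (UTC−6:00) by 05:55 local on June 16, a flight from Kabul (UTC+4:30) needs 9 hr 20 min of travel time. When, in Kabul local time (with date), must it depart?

Target arrival in UTC: 05:55 + 6:00 = 11:55 on Jun 16.
Subtract 9 hours and 20 minutes → departure 02:35 UTC on Jun 16.
Kabul is UTC+4:30: 02:35 + 4:30 = 07:05 on Jun 16.

07:05 on Jun 16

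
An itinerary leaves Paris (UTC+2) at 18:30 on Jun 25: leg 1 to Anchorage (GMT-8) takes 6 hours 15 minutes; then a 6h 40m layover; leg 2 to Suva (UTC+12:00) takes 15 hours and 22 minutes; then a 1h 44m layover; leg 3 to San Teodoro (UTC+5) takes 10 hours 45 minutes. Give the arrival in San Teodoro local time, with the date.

Convert departure to UTC: 18:30 − 2:00 = 16:30 UTC on Jun 25.
Add 6 hours and 15 minutes leg 1 → 22:45 UTC.
Add 6 hours 40 minutes layover in Anchorage → 05:25 UTC (Jun 26).
Add 15 hours and 22 minutes leg 2 → 20:47 UTC.
Add 1 hour and 44 minutes layover in Suva → 22:31 UTC.
Add 10 hours 45 minutes leg 3 → 09:16 UTC (Jun 27).
San Teodoro is UTC+5:00, so local arrival = 09:16 + 5:00 = 14:16 on Jun 27.

14:16 on June 27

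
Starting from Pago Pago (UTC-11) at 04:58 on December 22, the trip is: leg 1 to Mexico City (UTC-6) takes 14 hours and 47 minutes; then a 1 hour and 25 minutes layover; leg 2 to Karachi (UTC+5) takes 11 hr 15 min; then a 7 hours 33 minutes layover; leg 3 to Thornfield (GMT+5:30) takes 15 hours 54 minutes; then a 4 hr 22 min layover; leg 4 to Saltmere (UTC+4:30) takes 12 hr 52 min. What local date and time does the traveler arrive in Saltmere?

16:36 on December 25

Convert departure to UTC: 04:58 + 11:00 = 15:58 UTC on Dec 22.
Add 14 hours 47 minutes leg 1 → 06:45 UTC (Dec 23).
Add 1 hour 25 minutes layover in Mexico City → 08:10 UTC.
Add 11 hours 15 minutes leg 2 → 19:25 UTC.
Add 7 hours and 33 minutes layover in Karachi → 02:58 UTC (Dec 24).
Add 15 hours and 54 minutes leg 3 → 18:52 UTC.
Add 4 hours and 22 minutes layover in Thornfield → 23:14 UTC.
Add 12 hours 52 minutes leg 4 → 12:06 UTC (Dec 25).
Saltmere is UTC+4:30, so local arrival = 12:06 + 4:30 = 16:36 on Dec 25.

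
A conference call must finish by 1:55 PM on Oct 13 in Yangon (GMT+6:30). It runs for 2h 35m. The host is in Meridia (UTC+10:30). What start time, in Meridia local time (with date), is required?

Target end time in UTC: 1:55 PM − 6:30 = 7:25 AM on Oct 13.
Subtract 2 hours and 35 minutes → start 4:50 AM UTC on Oct 13.
Meridia is UTC+10:30: 4:50 AM + 10:30 = 3:20 PM on Oct 13.

3:20 PM on October 13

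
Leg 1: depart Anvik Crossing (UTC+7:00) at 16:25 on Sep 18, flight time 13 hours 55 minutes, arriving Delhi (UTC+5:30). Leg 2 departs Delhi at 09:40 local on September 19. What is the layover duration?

Convert departure to UTC: 16:25 − 7:00 = 09:25 UTC on Sep 18.
Add 13 hours and 55 minutes flight time → 23:20 UTC.
Delhi is UTC+5:30, so local arrival = 23:20 + 5:30 = 04:50 on Sep 19.
Layover = 09:40 − 04:50 = 4 hours 50 minutes.

4 hours 50 minutes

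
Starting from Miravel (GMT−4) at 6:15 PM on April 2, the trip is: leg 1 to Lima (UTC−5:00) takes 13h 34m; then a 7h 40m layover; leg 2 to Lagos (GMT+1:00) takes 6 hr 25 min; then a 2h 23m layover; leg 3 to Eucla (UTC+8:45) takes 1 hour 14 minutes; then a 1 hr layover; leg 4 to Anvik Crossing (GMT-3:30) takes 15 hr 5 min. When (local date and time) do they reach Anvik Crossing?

Convert departure to UTC: 6:15 PM + 4:00 = 10:15 PM UTC on Apr 2.
Add 13 hours 34 minutes leg 1 → 11:49 AM UTC (Apr 3).
Add 7 hours 40 minutes layover in Lima → 7:29 PM UTC.
Add 6 hours 25 minutes leg 2 → 1:54 AM UTC (Apr 4).
Add 2 hours 23 minutes layover in Lagos → 4:17 AM UTC.
Add 1 hour and 14 minutes leg 3 → 5:31 AM UTC.
Add 1 hour layover in Eucla → 6:31 AM UTC.
Add 15 hours 5 minutes leg 4 → 9:36 PM UTC.
Anvik Crossing is UTC−3:30, so local arrival = 9:36 PM − 3:30 = 6:06 PM on Apr 4.

6:06 PM on Apr 4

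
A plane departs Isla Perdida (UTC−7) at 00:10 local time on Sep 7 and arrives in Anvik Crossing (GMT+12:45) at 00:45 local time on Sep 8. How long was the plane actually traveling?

Departure in UTC: 00:10 + 7:00 = 07:10 on Sep 7.
Arrival in UTC: 00:45 − 12:45 = 12:00 on Sep 7.
Elapsed = 12:00 − 07:10 = 4 hours 50 minutes.

4 hours 50 minutes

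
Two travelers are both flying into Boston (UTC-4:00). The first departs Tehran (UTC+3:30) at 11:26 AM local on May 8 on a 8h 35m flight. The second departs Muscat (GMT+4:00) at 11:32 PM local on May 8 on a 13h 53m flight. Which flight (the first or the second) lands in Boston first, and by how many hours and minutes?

the first, by 16 hours 54 minutes

Flight 1 in UTC: 11:26 AM − 3:30 = 7:56 AM on May 8.
+8 hours and 35 minutes → arrive 4:31 PM UTC on May 8.
Flight 2 in UTC: 11:32 PM − 4:00 = 7:32 PM on May 8.
+13 hours 53 minutes → arrive 9:25 AM UTC on May 9.
Flight 1 lands earlier by 16 hours 54 minutes.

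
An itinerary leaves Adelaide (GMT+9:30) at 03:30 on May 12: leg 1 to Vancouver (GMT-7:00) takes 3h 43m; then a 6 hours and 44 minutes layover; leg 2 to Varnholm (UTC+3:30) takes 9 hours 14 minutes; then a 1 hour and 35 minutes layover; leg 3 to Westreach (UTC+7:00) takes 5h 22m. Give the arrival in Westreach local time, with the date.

03:38 on May 13

Convert departure to UTC: 03:30 − 9:30 = 18:00 UTC on May 11.
Add 3 hours and 43 minutes leg 1 → 21:43 UTC.
Add 6 hours and 44 minutes layover in Vancouver → 04:27 UTC (May 12).
Add 9 hours and 14 minutes leg 2 → 13:41 UTC.
Add 1 hour 35 minutes layover in Varnholm → 15:16 UTC.
Add 5 hours 22 minutes leg 3 → 20:38 UTC.
Westreach is UTC+7:00, so local arrival = 20:38 + 7:00 = 03:38 on May 13.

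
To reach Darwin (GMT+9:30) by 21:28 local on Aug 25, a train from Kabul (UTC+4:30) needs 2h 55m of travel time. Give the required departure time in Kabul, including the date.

13:33 on Aug 25

Target arrival in UTC: 21:28 − 9:30 = 11:58 on Aug 25.
Subtract 2 hours 55 minutes → departure 09:03 UTC on Aug 25.
Kabul is UTC+4:30: 09:03 + 4:30 = 13:33 on Aug 25.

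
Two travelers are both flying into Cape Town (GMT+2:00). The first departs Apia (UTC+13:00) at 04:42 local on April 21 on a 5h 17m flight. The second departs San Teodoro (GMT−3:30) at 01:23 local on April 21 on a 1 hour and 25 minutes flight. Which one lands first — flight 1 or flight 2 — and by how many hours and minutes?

Flight 1 in UTC: 04:42 − 13:00 = 15:42 on Apr 20.
+5 hours and 17 minutes → arrive 20:59 UTC on Apr 20.
Flight 2 in UTC: 01:23 + 3:30 = 04:53 on Apr 21.
+1 hour 25 minutes → arrive 06:18 UTC on Apr 21.
Flight 1 lands earlier by 9 hours 19 minutes.

the first, by 9 hours 19 minutes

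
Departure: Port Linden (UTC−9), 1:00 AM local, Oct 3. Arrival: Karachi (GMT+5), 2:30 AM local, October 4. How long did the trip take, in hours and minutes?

Departure in UTC: 1:00 AM + 9:00 = 10:00 AM on Oct 3.
Arrival in UTC: 2:30 AM − 5:00 = 9:30 PM on Oct 3.
Elapsed = 9:30 PM − 10:00 AM = 11 hours 30 minutes.

11 hours 30 minutes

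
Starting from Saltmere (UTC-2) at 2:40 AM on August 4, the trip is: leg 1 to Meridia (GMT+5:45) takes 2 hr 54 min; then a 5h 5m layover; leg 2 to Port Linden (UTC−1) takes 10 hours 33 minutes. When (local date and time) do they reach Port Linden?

10:12 PM on Aug 4

Convert departure to UTC: 2:40 AM + 2:00 = 4:40 AM UTC on Aug 4.
Add 2 hours 54 minutes leg 1 → 7:34 AM UTC.
Add 5 hours 5 minutes layover in Meridia → 12:39 PM UTC.
Add 10 hours 33 minutes leg 2 → 11:12 PM UTC.
Port Linden is UTC−1:00, so local arrival = 11:12 PM − 1:00 = 10:12 PM on Aug 4.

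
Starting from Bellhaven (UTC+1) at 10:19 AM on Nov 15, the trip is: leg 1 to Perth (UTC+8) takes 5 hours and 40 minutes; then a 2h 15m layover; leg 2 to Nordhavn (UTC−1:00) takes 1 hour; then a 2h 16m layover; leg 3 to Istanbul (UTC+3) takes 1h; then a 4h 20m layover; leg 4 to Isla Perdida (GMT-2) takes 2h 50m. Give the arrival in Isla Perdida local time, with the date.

Convert departure to UTC: 10:19 AM − 1:00 = 9:19 AM UTC on Nov 15.
Add 5 hours 40 minutes leg 1 → 2:59 PM UTC.
Add 2 hours 15 minutes layover in Perth → 5:14 PM UTC.
Add 1 hour leg 2 → 6:14 PM UTC.
Add 2 hours 16 minutes layover in Nordhavn → 8:30 PM UTC.
Add 1 hour leg 3 → 9:30 PM UTC.
Add 4 hours 20 minutes layover in Istanbul → 1:50 AM UTC (Nov 16).
Add 2 hours 50 minutes leg 4 → 4:40 AM UTC.
Isla Perdida is UTC−2:00, so local arrival = 4:40 AM − 2:00 = 2:40 AM on Nov 16.

2:40 AM on November 16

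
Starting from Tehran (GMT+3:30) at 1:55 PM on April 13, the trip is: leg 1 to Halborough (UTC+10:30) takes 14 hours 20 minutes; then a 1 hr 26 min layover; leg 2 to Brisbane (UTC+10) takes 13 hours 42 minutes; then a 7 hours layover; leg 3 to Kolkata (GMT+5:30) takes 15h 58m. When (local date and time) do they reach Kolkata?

8:21 PM on Apr 15

Convert departure to UTC: 1:55 PM − 3:30 = 10:25 AM UTC on Apr 13.
Add 14 hours 20 minutes leg 1 → 12:45 AM UTC (Apr 14).
Add 1 hour and 26 minutes layover in Halborough → 2:11 AM UTC.
Add 13 hours and 42 minutes leg 2 → 3:53 PM UTC.
Add 7 hours layover in Brisbane → 10:53 PM UTC.
Add 15 hours and 58 minutes leg 3 → 2:51 PM UTC (Apr 15).
Kolkata is UTC+5:30, so local arrival = 2:51 PM + 5:30 = 8:21 PM on Apr 15.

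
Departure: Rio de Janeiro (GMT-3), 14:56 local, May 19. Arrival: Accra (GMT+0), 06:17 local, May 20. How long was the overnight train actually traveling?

Accra is 3:00 ahead of Rio de Janeiro.
Clock-face elapsed time (ignoring zones) is 15 hours 21 minutes.
Actual elapsed = 15 hours 21 minutes − 3:00 = 12 hours 21 minutes.

12 hours 21 minutes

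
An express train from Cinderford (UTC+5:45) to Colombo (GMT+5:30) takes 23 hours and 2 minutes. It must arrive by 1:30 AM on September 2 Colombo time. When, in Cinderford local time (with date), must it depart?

2:43 AM on September 1

Target arrival in UTC: 1:30 AM − 5:30 = 8:00 PM on Sep 1.
Subtract 23 hours and 2 minutes → departure 8:58 PM UTC on Aug 31.
Cinderford is UTC+5:45: 8:58 PM + 5:45 = 2:43 AM on Sep 1.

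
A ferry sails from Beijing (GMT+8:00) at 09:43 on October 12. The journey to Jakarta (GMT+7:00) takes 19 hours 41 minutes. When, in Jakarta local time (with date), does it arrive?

04:24 on October 13

Jakarta is 1:00 behind Beijing.
After 19 hours and 41 minutes it is 05:24 (Oct 13) in Beijing.
Shift by the zone difference: 05:24 − 1:00 = 04:24 on Oct 13 in Jakarta.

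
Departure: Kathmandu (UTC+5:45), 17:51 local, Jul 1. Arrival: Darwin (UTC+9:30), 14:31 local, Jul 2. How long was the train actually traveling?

Departure in UTC: 17:51 − 5:45 = 12:06 on Jul 1.
Arrival in UTC: 14:31 − 9:30 = 05:01 on Jul 2.
Elapsed = 05:01 − 12:06 (+1 day) = 16 hours 55 minutes.

16 hours 55 minutes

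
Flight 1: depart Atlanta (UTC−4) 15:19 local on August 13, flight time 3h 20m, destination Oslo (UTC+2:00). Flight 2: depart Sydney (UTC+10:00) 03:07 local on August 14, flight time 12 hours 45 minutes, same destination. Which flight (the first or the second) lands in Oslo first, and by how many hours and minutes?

the first, by 7 hours 13 minutes

Flight 1 in UTC: 15:19 + 4:00 = 19:19 on Aug 13.
+3 hours 20 minutes → arrive 22:39 UTC on Aug 13.
Flight 2 in UTC: 03:07 − 10:00 = 17:07 on Aug 13.
+12 hours 45 minutes → arrive 05:52 UTC on Aug 14.
Flight 1 lands earlier by 7 hours 13 minutes.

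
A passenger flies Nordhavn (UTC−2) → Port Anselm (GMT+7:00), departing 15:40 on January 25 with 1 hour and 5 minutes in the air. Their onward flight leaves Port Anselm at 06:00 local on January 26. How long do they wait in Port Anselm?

4 hours 15 minutes

Convert departure to UTC: 15:40 + 2:00 = 17:40 UTC on Jan 25.
Add 1 hour and 5 minutes flight time → 18:45 UTC.
Port Anselm is UTC+7:00, so local arrival = 18:45 + 7:00 = 01:45 on Jan 26.
Layover = 06:00 − 01:45 = 4 hours 15 minutes.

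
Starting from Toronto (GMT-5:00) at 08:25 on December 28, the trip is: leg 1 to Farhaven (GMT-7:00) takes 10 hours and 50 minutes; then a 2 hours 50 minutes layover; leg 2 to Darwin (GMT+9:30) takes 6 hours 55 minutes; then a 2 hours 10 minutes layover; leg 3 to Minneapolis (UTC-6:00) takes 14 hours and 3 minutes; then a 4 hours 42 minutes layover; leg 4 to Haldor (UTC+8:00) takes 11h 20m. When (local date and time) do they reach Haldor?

02:15 on December 31

Convert departure to UTC: 08:25 + 5:00 = 13:25 UTC on Dec 28.
Add 10 hours 50 minutes leg 1 → 00:15 UTC (Dec 29).
Add 2 hours 50 minutes layover in Farhaven → 03:05 UTC.
Add 6 hours and 55 minutes leg 2 → 10:00 UTC.
Add 2 hours 10 minutes layover in Darwin → 12:10 UTC.
Add 14 hours and 3 minutes leg 3 → 02:13 UTC (Dec 30).
Add 4 hours 42 minutes layover in Minneapolis → 06:55 UTC.
Add 11 hours and 20 minutes leg 4 → 18:15 UTC.
Haldor is UTC+8:00, so local arrival = 18:15 + 8:00 = 02:15 on Dec 31.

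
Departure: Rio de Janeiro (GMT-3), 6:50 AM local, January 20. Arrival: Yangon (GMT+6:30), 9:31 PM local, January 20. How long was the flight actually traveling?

Departure in UTC: 6:50 AM + 3:00 = 9:50 AM on Jan 20.
Arrival in UTC: 9:31 PM − 6:30 = 3:01 PM on Jan 20.
Elapsed = 3:01 PM − 9:50 AM = 5 hours 11 minutes.

5 hours 11 minutes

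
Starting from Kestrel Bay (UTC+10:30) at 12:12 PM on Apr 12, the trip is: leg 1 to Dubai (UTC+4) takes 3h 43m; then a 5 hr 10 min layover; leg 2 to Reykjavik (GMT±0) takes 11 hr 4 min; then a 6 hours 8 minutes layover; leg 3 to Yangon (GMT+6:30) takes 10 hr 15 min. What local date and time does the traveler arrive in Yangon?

Convert departure to UTC: 12:12 PM − 10:30 = 1:42 AM UTC on Apr 12.
Add 3 hours and 43 minutes leg 1 → 5:25 AM UTC.
Add 5 hours 10 minutes layover in Dubai → 10:35 AM UTC.
Add 11 hours 4 minutes leg 2 → 9:39 PM UTC.
Add 6 hours 8 minutes layover in Reykjavik → 3:47 AM UTC (Apr 13).
Add 10 hours 15 minutes leg 3 → 2:02 PM UTC.
Yangon is UTC+6:30, so local arrival = 2:02 PM + 6:30 = 8:32 PM on Apr 13.

8:32 PM on April 13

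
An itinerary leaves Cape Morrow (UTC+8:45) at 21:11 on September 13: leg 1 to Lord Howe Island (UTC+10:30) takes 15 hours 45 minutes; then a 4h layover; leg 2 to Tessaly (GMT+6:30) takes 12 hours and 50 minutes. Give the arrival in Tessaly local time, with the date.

Convert departure to UTC: 21:11 − 8:45 = 12:26 UTC on Sep 13.
Add 15 hours 45 minutes leg 1 → 04:11 UTC (Sep 14).
Add 4 hours layover in Lord Howe Island → 08:11 UTC.
Add 12 hours and 50 minutes leg 2 → 21:01 UTC.
Tessaly is UTC+6:30, so local arrival = 21:01 + 6:30 = 03:31 on Sep 15.

03:31 on September 15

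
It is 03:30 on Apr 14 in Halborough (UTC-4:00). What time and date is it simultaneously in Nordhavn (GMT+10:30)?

Nordhavn is 14:30 ahead of Halborough.
Shift by the zone difference: 03:30 + 14:30 = 18:00 on Apr 14 in Nordhavn.

18:00 on Apr 14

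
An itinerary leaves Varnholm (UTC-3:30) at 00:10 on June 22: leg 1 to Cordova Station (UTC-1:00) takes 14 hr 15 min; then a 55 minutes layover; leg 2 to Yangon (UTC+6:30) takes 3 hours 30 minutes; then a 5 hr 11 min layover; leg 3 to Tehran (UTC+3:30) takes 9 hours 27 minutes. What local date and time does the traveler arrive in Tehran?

Convert departure to UTC: 00:10 + 3:30 = 03:40 UTC on Jun 22.
Add 14 hours and 15 minutes leg 1 → 17:55 UTC.
Add 55 minutes layover in Cordova Station → 18:50 UTC.
Add 3 hours and 30 minutes leg 2 → 22:20 UTC.
Add 5 hours and 11 minutes layover in Yangon → 03:31 UTC (Jun 23).
Add 9 hours and 27 minutes leg 3 → 12:58 UTC.
Tehran is UTC+3:30, so local arrival = 12:58 + 3:30 = 16:28 on Jun 23.

16:28 on June 23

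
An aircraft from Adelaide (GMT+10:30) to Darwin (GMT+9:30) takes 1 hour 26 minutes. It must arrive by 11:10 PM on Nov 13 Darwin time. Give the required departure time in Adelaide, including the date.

Target arrival in UTC: 11:10 PM − 9:30 = 1:40 PM on Nov 13.
Subtract 1 hour and 26 minutes → departure 12:14 PM UTC on Nov 13.
Adelaide is UTC+10:30: 12:14 PM + 10:30 = 10:44 PM on Nov 13.

10:44 PM on Nov 13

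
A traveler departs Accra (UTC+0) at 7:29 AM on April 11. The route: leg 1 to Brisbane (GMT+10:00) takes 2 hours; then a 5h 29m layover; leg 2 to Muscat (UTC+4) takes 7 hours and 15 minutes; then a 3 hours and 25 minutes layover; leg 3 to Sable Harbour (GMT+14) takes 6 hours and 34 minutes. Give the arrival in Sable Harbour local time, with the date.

10:12 PM on Apr 12

Accra is at UTC+0, so departure is already 7:29 AM UTC on Apr 11.
Add 2 hours leg 1 → 9:29 AM UTC.
Add 5 hours and 29 minutes layover in Brisbane → 2:58 PM UTC.
Add 7 hours and 15 minutes leg 2 → 10:13 PM UTC.
Add 3 hours 25 minutes layover in Muscat → 1:38 AM UTC (Apr 12).
Add 6 hours 34 minutes leg 3 → 8:12 AM UTC.
Sable Harbour is UTC+14:00, so local arrival = 8:12 AM + 14:00 = 10:12 PM on Apr 12.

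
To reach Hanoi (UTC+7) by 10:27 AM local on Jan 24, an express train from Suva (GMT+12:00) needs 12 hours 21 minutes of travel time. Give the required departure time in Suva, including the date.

3:06 AM on January 24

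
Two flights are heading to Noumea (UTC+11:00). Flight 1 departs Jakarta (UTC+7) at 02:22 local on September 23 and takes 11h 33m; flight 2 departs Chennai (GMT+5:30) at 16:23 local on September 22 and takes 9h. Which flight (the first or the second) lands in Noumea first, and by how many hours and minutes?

the second, by 11 hours 2 minutes

Flight 1 in UTC: 02:22 − 7:00 = 19:22 on Sep 22.
+11 hours and 33 minutes → arrive 06:55 UTC on Sep 23.
Flight 2 in UTC: 16:23 − 5:30 = 10:53 on Sep 22.
+9 hours → arrive 19:53 UTC on Sep 22.
Flight 2 lands earlier by 11 hours 2 minutes.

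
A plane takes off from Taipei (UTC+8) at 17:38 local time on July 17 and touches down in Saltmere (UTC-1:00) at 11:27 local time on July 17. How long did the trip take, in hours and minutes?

2 hours 49 minutes

Departure in UTC: 17:38 − 8:00 = 09:38 on Jul 17.
Arrival in UTC: 11:27 + 1:00 = 12:27 on Jul 17.
Elapsed = 12:27 − 09:38 = 2 hours 49 minutes.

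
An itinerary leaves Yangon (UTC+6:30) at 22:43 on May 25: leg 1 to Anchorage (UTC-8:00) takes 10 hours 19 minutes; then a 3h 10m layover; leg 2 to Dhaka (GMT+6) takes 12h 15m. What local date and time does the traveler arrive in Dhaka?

Convert departure to UTC: 22:43 − 6:30 = 16:13 UTC on May 25.
Add 10 hours 19 minutes leg 1 → 02:32 UTC (May 26).
Add 3 hours 10 minutes layover in Anchorage → 05:42 UTC.
Add 12 hours and 15 minutes leg 2 → 17:57 UTC.
Dhaka is UTC+6:00, so local arrival = 17:57 + 6:00 = 23:57 on May 26.

23:57 on May 26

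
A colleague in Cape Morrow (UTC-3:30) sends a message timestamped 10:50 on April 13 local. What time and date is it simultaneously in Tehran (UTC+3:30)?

Tehran is 7:00 ahead of Cape Morrow.
Shift by the zone difference: 10:50 + 7:00 = 17:50 on Apr 13 in Tehran.

17:50 on April 13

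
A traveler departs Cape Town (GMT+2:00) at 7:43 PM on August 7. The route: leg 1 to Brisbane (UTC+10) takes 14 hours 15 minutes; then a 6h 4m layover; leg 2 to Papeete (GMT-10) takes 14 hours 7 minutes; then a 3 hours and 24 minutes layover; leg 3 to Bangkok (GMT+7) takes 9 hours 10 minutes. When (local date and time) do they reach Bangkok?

11:43 PM on Aug 9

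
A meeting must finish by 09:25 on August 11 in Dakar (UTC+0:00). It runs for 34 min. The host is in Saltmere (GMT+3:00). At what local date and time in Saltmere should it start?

11:51 on August 11

Target end time is already UTC: 09:25 on Aug 11.
Subtract 34 minutes → start 08:51 UTC on Aug 11.
Saltmere is UTC+3:00: 08:51 + 3:00 = 11:51 on Aug 11.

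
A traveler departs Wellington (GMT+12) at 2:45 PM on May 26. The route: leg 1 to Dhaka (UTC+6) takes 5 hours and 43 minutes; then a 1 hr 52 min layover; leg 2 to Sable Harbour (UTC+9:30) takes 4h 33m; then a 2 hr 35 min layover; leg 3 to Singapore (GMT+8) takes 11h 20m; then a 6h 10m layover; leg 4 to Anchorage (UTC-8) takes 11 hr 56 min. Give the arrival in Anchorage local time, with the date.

Convert departure to UTC: 2:45 PM − 12:00 = 2:45 AM UTC on May 26.
Add 5 hours and 43 minutes leg 1 → 8:28 AM UTC.
Add 1 hour 52 minutes layover in Dhaka → 10:20 AM UTC.
Add 4 hours and 33 minutes leg 2 → 2:53 PM UTC.
Add 2 hours 35 minutes layover in Sable Harbour → 5:28 PM UTC.
Add 11 hours 20 minutes leg 3 → 4:48 AM UTC (May 27).
Add 6 hours 10 minutes layover in Singapore → 10:58 AM UTC.
Add 11 hours 56 minutes leg 4 → 10:54 PM UTC.
Anchorage is UTC−8:00, so local arrival = 10:54 PM − 8:00 = 2:54 PM on May 27.

2:54 PM on May 27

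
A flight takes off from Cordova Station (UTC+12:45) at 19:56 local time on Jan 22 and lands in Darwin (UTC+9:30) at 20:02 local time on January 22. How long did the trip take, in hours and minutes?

3 hours 21 minutes

Darwin is 3:15 behind Cordova Station.
Clock-face elapsed time (ignoring zones) is 6 minutes.
Actual elapsed = 6 minutes + 3:15 = 3 hours 21 minutes.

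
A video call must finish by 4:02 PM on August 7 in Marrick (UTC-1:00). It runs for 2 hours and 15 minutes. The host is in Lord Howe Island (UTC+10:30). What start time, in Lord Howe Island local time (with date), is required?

Target end time in UTC: 4:02 PM + 1:00 = 5:02 PM on Aug 7.
Subtract 2 hours and 15 minutes → start 2:47 PM UTC on Aug 7.
Lord Howe Island is UTC+10:30: 2:47 PM + 10:30 = 1:17 AM on Aug 8.

1:17 AM on Aug 8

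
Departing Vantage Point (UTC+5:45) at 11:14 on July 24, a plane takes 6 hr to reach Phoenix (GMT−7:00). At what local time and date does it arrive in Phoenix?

04:29 on Jul 24

Convert departure to UTC: 11:14 − 5:45 = 05:29 UTC on Jul 24.
Add 6 hours travel time → 11:29 UTC.
Phoenix is UTC−7:00, so local arrival = 11:29 − 7:00 = 04:29 on Jul 24.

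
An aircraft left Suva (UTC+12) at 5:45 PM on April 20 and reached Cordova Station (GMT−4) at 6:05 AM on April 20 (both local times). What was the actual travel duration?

Cordova Station is 16:00 behind Suva.
Clock-face elapsed time (ignoring zones) is −11 hours 40 minutes.
Actual elapsed = −11 hours 40 minutes + 16:00 = 4 hours 20 minutes.

4 hours 20 minutes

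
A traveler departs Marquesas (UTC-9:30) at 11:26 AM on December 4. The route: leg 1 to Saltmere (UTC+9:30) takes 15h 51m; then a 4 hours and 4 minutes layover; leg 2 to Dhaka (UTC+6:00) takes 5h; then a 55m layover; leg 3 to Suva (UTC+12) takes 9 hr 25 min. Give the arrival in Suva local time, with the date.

Convert departure to UTC: 11:26 AM + 9:30 = 8:56 PM UTC on Dec 4.
Add 15 hours 51 minutes leg 1 → 12:47 PM UTC (Dec 5).
Add 4 hours and 4 minutes layover in Saltmere → 4:51 PM UTC.
Add 5 hours leg 2 → 9:51 PM UTC.
Add 55 minutes layover in Dhaka → 10:46 PM UTC.
Add 9 hours and 25 minutes leg 3 → 8:11 AM UTC (Dec 6).
Suva is UTC+12:00, so local arrival = 8:11 AM + 12:00 = 8:11 PM on Dec 6.

8:11 PM on December 6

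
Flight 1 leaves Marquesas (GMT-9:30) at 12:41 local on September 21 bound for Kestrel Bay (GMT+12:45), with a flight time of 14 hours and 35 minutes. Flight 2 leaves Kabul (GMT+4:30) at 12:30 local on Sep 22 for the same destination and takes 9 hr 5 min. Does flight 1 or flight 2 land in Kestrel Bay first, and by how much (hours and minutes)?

the first, by 4 hours 19 minutes

Flight 1 in UTC: 12:41 + 9:30 = 22:11 on Sep 21.
+14 hours and 35 minutes → arrive 12:46 UTC on Sep 22.
Flight 2 in UTC: 12:30 − 4:30 = 08:00 on Sep 22.
+9 hours and 5 minutes → arrive 17:05 UTC on Sep 22.
Flight 1 lands earlier by 4 hours 19 minutes.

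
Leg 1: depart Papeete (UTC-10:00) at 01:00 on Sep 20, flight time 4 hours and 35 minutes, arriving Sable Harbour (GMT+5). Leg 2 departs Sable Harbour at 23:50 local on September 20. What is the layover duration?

Convert departure to UTC: 01:00 + 10:00 = 11:00 UTC on Sep 20.
Add 4 hours and 35 minutes flight time → 15:35 UTC.
Sable Harbour is UTC+5:00, so local arrival = 15:35 + 5:00 = 20:35 on Sep 20.
Layover = 23:50 − 20:35 = 3 hours 15 minutes.

3 hours 15 minutes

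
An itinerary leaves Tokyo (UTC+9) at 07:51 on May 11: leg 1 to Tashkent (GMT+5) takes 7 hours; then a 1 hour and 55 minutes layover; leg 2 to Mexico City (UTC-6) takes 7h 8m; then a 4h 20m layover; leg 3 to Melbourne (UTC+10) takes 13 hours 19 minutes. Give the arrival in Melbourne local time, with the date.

18:33 on May 12

Convert departure to UTC: 07:51 − 9:00 = 22:51 UTC on May 10.
Add 7 hours leg 1 → 05:51 UTC (May 11).
Add 1 hour 55 minutes layover in Tashkent → 07:46 UTC.
Add 7 hours 8 minutes leg 2 → 14:54 UTC.
Add 4 hours and 20 minutes layover in Mexico City → 19:14 UTC.
Add 13 hours 19 minutes leg 3 → 08:33 UTC (May 12).
Melbourne is UTC+10:00, so local arrival = 08:33 + 10:00 = 18:33 on May 12.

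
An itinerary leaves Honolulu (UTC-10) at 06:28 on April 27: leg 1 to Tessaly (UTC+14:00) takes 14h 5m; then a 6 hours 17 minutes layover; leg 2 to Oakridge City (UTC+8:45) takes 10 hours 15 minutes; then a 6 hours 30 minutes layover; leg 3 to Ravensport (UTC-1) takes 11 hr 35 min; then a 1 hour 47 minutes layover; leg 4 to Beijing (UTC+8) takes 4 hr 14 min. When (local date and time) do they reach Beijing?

Convert departure to UTC: 06:28 + 10:00 = 16:28 UTC on Apr 27.
Add 14 hours and 5 minutes leg 1 → 06:33 UTC (Apr 28).
Add 6 hours 17 minutes layover in Tessaly → 12:50 UTC.
Add 10 hours 15 minutes leg 2 → 23:05 UTC.
Add 6 hours 30 minutes layover in Oakridge City → 05:35 UTC (Apr 29).
Add 11 hours and 35 minutes leg 3 → 17:10 UTC.
Add 1 hour 47 minutes layover in Ravensport → 18:57 UTC.
Add 4 hours 14 minutes leg 4 → 23:11 UTC.
Beijing is UTC+8:00, so local arrival = 23:11 + 8:00 = 07:11 on Apr 30.

07:11 on April 30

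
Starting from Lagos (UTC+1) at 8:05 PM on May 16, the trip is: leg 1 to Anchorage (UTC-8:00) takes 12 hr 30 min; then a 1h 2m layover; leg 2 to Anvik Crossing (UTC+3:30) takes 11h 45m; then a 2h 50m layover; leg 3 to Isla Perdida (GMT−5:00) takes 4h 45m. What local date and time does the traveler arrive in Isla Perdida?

10:57 PM on May 17

Convert departure to UTC: 8:05 PM − 1:00 = 7:05 PM UTC on May 16.
Add 12 hours and 30 minutes leg 1 → 7:35 AM UTC (May 17).
Add 1 hour 2 minutes layover in Anchorage → 8:37 AM UTC.
Add 11 hours 45 minutes leg 2 → 8:22 PM UTC.
Add 2 hours and 50 minutes layover in Anvik Crossing → 11:12 PM UTC.
Add 4 hours and 45 minutes leg 3 → 3:57 AM UTC (May 18).
Isla Perdida is UTC−5:00, so local arrival = 3:57 AM − 5:00 = 10:57 PM on May 17.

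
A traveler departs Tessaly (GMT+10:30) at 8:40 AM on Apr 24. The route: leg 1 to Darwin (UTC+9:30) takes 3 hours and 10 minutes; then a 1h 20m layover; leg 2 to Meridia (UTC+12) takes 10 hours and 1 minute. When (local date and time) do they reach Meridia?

12:41 AM on Apr 25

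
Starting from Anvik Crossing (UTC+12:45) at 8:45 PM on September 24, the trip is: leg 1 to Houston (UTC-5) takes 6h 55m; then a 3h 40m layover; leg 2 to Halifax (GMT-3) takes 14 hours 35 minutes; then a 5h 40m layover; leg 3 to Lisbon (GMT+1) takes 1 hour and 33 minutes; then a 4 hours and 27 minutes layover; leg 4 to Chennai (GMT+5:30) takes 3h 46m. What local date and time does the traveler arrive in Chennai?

Convert departure to UTC: 8:45 PM − 12:45 = 8:00 AM UTC on Sep 24.
Add 6 hours and 55 minutes leg 1 → 2:55 PM UTC.
Add 3 hours and 40 minutes layover in Houston → 6:35 PM UTC.
Add 14 hours and 35 minutes leg 2 → 9:10 AM UTC (Sep 25).
Add 5 hours and 40 minutes layover in Halifax → 2:50 PM UTC.
Add 1 hour and 33 minutes leg 3 → 4:23 PM UTC.
Add 4 hours 27 minutes layover in Lisbon → 8:50 PM UTC.
Add 3 hours 46 minutes leg 4 → 12:36 AM UTC (Sep 26).
Chennai is UTC+5:30, so local arrival = 12:36 AM + 5:30 = 6:06 AM on Sep 26.

6:06 AM on Sep 26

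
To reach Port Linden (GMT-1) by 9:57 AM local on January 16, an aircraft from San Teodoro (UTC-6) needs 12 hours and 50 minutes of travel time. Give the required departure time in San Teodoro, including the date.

4:07 PM on January 15

Target arrival in UTC: 9:57 AM + 1:00 = 10:57 AM on Jan 16.
Subtract 12 hours and 50 minutes → departure 10:07 PM UTC on Jan 15.
San Teodoro is UTC−6:00: 10:07 PM − 6:00 = 4:07 PM on Jan 15.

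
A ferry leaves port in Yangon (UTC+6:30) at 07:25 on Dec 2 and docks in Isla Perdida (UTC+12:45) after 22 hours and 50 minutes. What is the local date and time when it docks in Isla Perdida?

12:30 on December 3

Convert departure to UTC: 07:25 − 6:30 = 00:55 UTC on Dec 2.
Add 22 hours 50 minutes travel time → 23:45 UTC.
Isla Perdida is UTC+12:45, so local arrival = 23:45 + 12:45 = 12:30 on Dec 3.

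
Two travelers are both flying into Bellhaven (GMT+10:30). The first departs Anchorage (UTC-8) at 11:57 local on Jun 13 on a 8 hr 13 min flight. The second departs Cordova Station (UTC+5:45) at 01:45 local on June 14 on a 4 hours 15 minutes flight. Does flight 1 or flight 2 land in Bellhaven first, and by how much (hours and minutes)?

the second, by 3 hours 55 minutes

Flight 1 in UTC: 11:57 + 8:00 = 19:57 on Jun 13.
+8 hours 13 minutes → arrive 04:10 UTC on Jun 14.
Flight 2 in UTC: 01:45 − 5:45 = 20:00 on Jun 13.
+4 hours 15 minutes → arrive 00:15 UTC on Jun 14.
Flight 2 lands earlier by 3 hours 55 minutes.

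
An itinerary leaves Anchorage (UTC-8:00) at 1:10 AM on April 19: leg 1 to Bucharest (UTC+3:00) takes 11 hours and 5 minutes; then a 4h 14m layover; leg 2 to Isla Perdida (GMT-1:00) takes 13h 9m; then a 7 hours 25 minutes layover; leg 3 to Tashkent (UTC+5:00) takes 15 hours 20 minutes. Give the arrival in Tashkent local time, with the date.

5:23 PM on April 21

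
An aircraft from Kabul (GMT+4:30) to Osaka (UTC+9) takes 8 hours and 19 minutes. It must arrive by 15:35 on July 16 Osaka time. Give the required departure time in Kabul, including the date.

02:46 on July 16

Target arrival in UTC: 15:35 − 9:00 = 06:35 on Jul 16.
Subtract 8 hours 19 minutes → departure 22:16 UTC on Jul 15.
Kabul is UTC+4:30: 22:16 + 4:30 = 02:46 on Jul 16.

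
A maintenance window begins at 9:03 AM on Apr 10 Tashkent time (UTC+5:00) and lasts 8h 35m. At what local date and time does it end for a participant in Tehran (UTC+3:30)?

Convert start to UTC: 9:03 AM − 5:00 = 4:03 AM UTC on Apr 10.
Add 8 hours 35 minutes duration → 12:38 PM UTC.
Tehran is UTC+3:30, so local end time = 12:38 PM + 3:30 = 4:08 PM on Apr 10.

4:08 PM on April 10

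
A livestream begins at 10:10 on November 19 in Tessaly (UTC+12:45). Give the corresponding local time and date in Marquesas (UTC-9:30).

11:55 on November 18

Marquesas is 22:15 behind Tessaly.
Shift by the zone difference: 10:10 − 22:15 = 11:55 on Nov 18 in Marquesas.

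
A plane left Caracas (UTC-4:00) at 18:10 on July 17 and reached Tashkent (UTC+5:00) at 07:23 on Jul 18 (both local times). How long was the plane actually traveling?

4 hours 13 minutes

Departure in UTC: 18:10 + 4:00 = 22:10 on Jul 17.
Arrival in UTC: 07:23 − 5:00 = 02:23 on Jul 18.
Elapsed = 02:23 − 22:10 (+1 day) = 4 hours 13 minutes.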